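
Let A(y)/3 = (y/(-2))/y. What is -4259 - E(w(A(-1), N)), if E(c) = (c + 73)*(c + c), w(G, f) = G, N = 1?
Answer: -8089/2 ≈ -4044.5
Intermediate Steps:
A(y) = -3/2 (A(y) = 3*((y/(-2))/y) = 3*((y*(-½))/y) = 3*((-y/2)/y) = 3*(-½) = -3/2)
E(c) = 2*c*(73 + c) (E(c) = (73 + c)*(2*c) = 2*c*(73 + c))
-4259 - E(w(A(-1), N)) = -4259 - 2*(-3)*(73 - 3/2)/2 = -4259 - 2*(-3)*143/(2*2) = -4259 - 1*(-429/2) = -4259 + 429/2 = -8089/2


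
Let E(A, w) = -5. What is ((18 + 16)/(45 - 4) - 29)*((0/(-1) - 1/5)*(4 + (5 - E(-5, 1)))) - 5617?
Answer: -227063/41 ≈ -5538.1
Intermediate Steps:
((18 + 16)/(45 - 4) - 29)*((0/(-1) - 1/5)*(4 + (5 - E(-5, 1)))) - 5617 = ((18 + 16)/(45 - 4) - 29)*((0/(-1) - 1/5)*(4 + (5 - 1*(-5)))) - 5617 = (34/41 - 29)*((0*(-1) - 1*1/5)*(4 + (5 + 5))) - 5617 = (34*(1/41) - 29)*((0 - 1/5)*(4 + 10)) - 5617 = (34/41 - 29)*(-1/5*14) - 5617 = -1155/41*(-14/5) - 5617 = 3234/41 - 5617 = -227063/41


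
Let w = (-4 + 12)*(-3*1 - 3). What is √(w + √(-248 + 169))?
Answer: √(-48 + I*√79) ≈ 0.63874 + 6.9576*I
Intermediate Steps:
w = -48 (w = 8*(-3 - 3) = 8*(-6) = -48)
√(w + √(-248 + 169)) = √(-48 + √(-248 + 169)) = √(-48 + √(-79)) = √(-48 + I*√79)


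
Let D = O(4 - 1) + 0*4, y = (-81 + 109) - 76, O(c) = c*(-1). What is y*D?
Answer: 144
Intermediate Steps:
O(c) = -c
y = -48 (y = 28 - 76 = -48)
D = -3 (D = -(4 - 1) + 0*4 = -1*3 + 0 = -3 + 0 = -3)
y*D = -48*(-3) = 144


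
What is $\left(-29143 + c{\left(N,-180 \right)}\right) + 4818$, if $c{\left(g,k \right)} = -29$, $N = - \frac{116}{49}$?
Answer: $-24354$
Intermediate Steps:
$N = - \frac{116}{49}$ ($N = \left(-116\right) \frac{1}{49} = - \frac{116}{49} \approx -2.3673$)
$\left(-29143 + c{\left(N,-180 \right)}\right) + 4818 = \left(-29143 - 29\right) + 4818 = -29172 + 4818 = -24354$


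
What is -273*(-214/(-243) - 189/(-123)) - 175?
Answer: -2772728/3321 ≈ -834.91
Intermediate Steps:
-273*(-214/(-243) - 189/(-123)) - 175 = -273*(-214*(-1/243) - 189*(-1/123)) - 175 = -273*(214/243 + 63/41) - 175 = -273*24083/9963 - 175 = -2191553/3321 - 175 = -2772728/3321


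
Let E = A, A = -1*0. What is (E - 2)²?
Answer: 4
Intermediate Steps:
A = 0
E = 0
(E - 2)² = (0 - 2)² = (-2)² = 4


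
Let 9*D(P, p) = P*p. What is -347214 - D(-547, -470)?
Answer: -3382016/9 ≈ -3.7578e+5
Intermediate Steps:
D(P, p) = P*p/9 (D(P, p) = (P*p)/9 = P*p/9)
-347214 - D(-547, -470) = -347214 - (-547)*(-470)/9 = -347214 - 1*257090/9 = -347214 - 257090/9 = -3382016/9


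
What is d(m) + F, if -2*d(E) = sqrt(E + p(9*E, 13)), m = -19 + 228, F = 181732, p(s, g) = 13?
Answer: 181732 - sqrt(222)/2 ≈ 1.8172e+5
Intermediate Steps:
m = 209
d(E) = -sqrt(13 + E)/2 (d(E) = -sqrt(E + 13)/2 = -sqrt(13 + E)/2)
d(m) + F = -sqrt(13 + 209)/2 + 181732 = -sqrt(222)/2 + 181732 = 181732 - sqrt(222)/2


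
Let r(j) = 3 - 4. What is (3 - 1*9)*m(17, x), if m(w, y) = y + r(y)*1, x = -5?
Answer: 36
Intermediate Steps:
r(j) = -1
m(w, y) = -1 + y (m(w, y) = y - 1*1 = y - 1 = -1 + y)
(3 - 1*9)*m(17, x) = (3 - 1*9)*(-1 - 5) = (3 - 9)*(-6) = -6*(-6) = 36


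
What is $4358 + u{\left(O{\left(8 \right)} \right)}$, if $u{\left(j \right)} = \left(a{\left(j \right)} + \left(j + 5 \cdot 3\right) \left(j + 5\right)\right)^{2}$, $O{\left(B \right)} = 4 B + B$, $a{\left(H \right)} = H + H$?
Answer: $6532383$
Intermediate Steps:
$a{\left(H \right)} = 2 H$
$O{\left(B \right)} = 5 B$
$u{\left(j \right)} = \left(2 j + \left(5 + j\right) \left(15 + j\right)\right)^{2}$ ($u{\left(j \right)} = \left(2 j + \left(j + 5 \cdot 3\right) \left(j + 5\right)\right)^{2} = \left(2 j + \left(j + 15\right) \left(5 + j\right)\right)^{2} = \left(2 j + \left(15 + j\right) \left(5 + j\right)\right)^{2} = \left(2 j + \left(5 + j\right) \left(15 + j\right)\right)^{2}$)
$4358 + u{\left(O{\left(8 \right)} \right)} = 4358 + \left(75 + \left(5 \cdot 8\right)^{2} + 22 \cdot 5 \cdot 8\right)^{2} = 4358 + \left(75 + 40^{2} + 22 \cdot 40\right)^{2} = 4358 + \left(75 + 1600 + 880\right)^{2} = 4358 + 2555^{2} = 4358 + 6528025 = 6532383$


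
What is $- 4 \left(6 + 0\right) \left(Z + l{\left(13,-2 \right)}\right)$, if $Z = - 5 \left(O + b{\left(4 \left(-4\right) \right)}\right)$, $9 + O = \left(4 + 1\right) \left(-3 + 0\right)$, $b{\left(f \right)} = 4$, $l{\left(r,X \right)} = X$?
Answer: $-2352$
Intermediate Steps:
$O = -24$ ($O = -9 + \left(4 + 1\right) \left(-3 + 0\right) = -9 + 5 \left(-3\right) = -9 - 15 = -24$)
$Z = 100$ ($Z = - 5 \left(-24 + 4\right) = \left(-5\right) \left(-20\right) = 100$)
$- 4 \left(6 + 0\right) \left(Z + l{\left(13,-2 \right)}\right) = - 4 \left(6 + 0\right) \left(100 - 2\right) = \left(-4\right) 6 \cdot 98 = \left(-24\right) 98 = -2352$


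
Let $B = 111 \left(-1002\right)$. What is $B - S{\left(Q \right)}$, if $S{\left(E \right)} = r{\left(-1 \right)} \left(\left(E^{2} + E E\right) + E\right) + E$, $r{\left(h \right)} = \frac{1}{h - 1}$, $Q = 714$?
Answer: $398217$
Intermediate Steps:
$r{\left(h \right)} = \frac{1}{-1 + h}$
$B = -111222$
$S{\left(E \right)} = \frac{E}{2} - E^{2}$ ($S{\left(E \right)} = \frac{\left(E^{2} + E E\right) + E}{-1 - 1} + E = \frac{\left(E^{2} + E^{2}\right) + E}{-2} + E = - \frac{2 E^{2} + E}{2} + E = - \frac{E + 2 E^{2}}{2} + E = \left(- E^{2} - \frac{E}{2}\right) + E = \frac{E}{2} - E^{2}$)
$B - S{\left(Q \right)} = -111222 - 714 \left(\frac{1}{2} - 714\right) = -111222 - 714 \left(- \frac{1427}{2}\right) = -111222 - -509439 = -111222 + 509439 = 398217$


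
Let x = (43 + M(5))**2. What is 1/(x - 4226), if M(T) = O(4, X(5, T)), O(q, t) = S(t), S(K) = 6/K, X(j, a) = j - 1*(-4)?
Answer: -9/20873 ≈ -0.00043118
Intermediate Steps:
X(j, a) = 4 + j (X(j, a) = j + 4 = 4 + j)
O(q, t) = 6/t
M(T) = 2/3 (M(T) = 6/(4 + 5) = 6/9 = 6*(1/9) = 2/3)
x = 17161/9 (x = (43 + 2/3)**2 = (131/3)**2 = 17161/9 ≈ 1906.8)
1/(x - 4226) = 1/(17161/9 - 4226) = 1/(-20873/9) = -9/20873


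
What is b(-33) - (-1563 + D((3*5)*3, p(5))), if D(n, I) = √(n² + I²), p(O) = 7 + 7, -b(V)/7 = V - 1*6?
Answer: 1836 - √2221 ≈ 1788.9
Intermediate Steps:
b(V) = 42 - 7*V (b(V) = -7*(V - 1*6) = -7*(V - 6) = -7*(-6 + V) = 42 - 7*V)
p(O) = 14
D(n, I) = √(I² + n²)
b(-33) - (-1563 + D((3*5)*3, p(5))) = (42 - 7*(-33)) - (-1563 + √(14² + ((3*5)*3)²)) = (42 + 231) - (-1563 + √(196 + (15*3)²)) = 273 - (-1563 + √(196 + 45²)) = 273 - (-1563 + √(196 + 2025)) = 273 - (-1563 + √2221) = 273 + (1563 - √2221) = 1836 - √2221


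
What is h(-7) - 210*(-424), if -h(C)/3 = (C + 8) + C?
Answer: 89058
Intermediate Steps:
h(C) = -24 - 6*C (h(C) = -3*((C + 8) + C) = -3*((8 + C) + C) = -3*(8 + 2*C) = -24 - 6*C)
h(-7) - 210*(-424) = (-24 - 6*(-7)) - 210*(-424) = (-24 + 42) + 89040 = 18 + 89040 = 89058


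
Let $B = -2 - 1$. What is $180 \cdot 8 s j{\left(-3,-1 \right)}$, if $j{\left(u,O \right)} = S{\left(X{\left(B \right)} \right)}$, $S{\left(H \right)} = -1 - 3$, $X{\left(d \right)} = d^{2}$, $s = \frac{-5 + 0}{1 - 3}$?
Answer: $-14400$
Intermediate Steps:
$B = -3$ ($B = -2 - 1 = -3$)
$s = \frac{5}{2}$ ($s = - \frac{5}{-2} = \left(-5\right) \left(- \frac{1}{2}\right) = \frac{5}{2} \approx 2.5$)
$S{\left(H \right)} = -4$ ($S{\left(H \right)} = -1 - 3 = -4$)
$j{\left(u,O \right)} = -4$
$180 \cdot 8 s j{\left(-3,-1 \right)} = 180 \cdot 8 \cdot \frac{5}{2} \left(-4\right) = 180 \cdot 20 \left(-4\right) = 180 \left(-80\right) = -14400$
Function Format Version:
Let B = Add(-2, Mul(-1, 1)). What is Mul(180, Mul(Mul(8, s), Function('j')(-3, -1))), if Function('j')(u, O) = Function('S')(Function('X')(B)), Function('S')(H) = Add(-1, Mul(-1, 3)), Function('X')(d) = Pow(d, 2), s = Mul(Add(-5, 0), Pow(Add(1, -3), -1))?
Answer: -14400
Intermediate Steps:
B = -3 (B = Add(-2, -1) = -3)
s = Rational(5, 2) (s = Mul(-5, Pow(-2, -1)) = Mul(-5, Rational(-1, 2)) = Rational(5, 2) ≈ 2.5000)
Function('S')(H) = -4 (Function('S')(H) = Add(-1, -3) = -4)
Function('j')(u, O) = -4
Mul(180, Mul(Mul(8, s), Function('j')(-3, -1))) = Mul(180, Mul(Mul(8, Rational(5, 2)), -4)) = Mul(180, Mul(20, -4)) = Mul(180, -80) = -14400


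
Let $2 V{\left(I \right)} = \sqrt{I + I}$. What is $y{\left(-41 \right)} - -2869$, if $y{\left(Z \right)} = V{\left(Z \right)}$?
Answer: $2869 + \frac{i \sqrt{82}}{2} \approx 2869.0 + 4.5277 i$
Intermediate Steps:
$V{\left(I \right)} = \frac{\sqrt{2} \sqrt{I}}{2}$ ($V{\left(I \right)} = \frac{\sqrt{I + I}}{2} = \frac{\sqrt{2 I}}{2} = \frac{\sqrt{2} \sqrt{I}}{2}$)
$y{\left(Z \right)} = \frac{\sqrt{2} \sqrt{Z}}{2}$
$y{\left(-41 \right)} - -2869 = \frac{\sqrt{2} \sqrt{-41}}{2} - -2869 = \frac{\sqrt{2} i \sqrt{41}}{2} + 2869 = \frac{i \sqrt{82}}{2} + 2869 = 2869 + \frac{i \sqrt{82}}{2}$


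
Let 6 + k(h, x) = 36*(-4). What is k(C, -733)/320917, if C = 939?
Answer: -150/320917 ≈ -0.00046741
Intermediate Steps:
k(h, x) = -150 (k(h, x) = -6 + 36*(-4) = -6 - 144 = -150)
k(C, -733)/320917 = -150/320917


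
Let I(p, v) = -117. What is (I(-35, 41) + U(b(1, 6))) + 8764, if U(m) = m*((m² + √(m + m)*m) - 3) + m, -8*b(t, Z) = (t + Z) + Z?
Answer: 4426731/512 + 169*I*√13/128 ≈ 8646.0 + 4.7605*I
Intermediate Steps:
b(t, Z) = -Z/4 - t/8 (b(t, Z) = -((t + Z) + Z)/8 = -((Z + t) + Z)/8 = -(t + 2*Z)/8 = -Z/4 - t/8)
U(m) = m + m*(-3 + m² + √2*m^(3/2)) (U(m) = m*((m² + √(2*m)*m) - 3) + m = m*((m² + (√2*√m)*m) - 3) + m = m*((m² + √2*m^(3/2)) - 3) + m = m*(-3 + m² + √2*m^(3/2)) + m = m + m*(-3 + m² + √2*m^(3/2)))
(I(-35, 41) + U(b(1, 6))) + 8764 = (-117 + ((-¼*6 - ⅛*1)³ - 2*(-¼*6 - ⅛*1) + √2*(-¼*6 - ⅛*1)^(5/2))) + 8764 = (-117 + ((-3/2 - ⅛)³ - 2*(-3/2 - ⅛) + √2*(-3/2 - ⅛)^(5/2))) + 8764 = (-117 + ((-13/8)³ - 2*(-13/8) + √2*(-13/8)^(5/2))) + 8764 = (-117 + (-2197/512 + 13/4 + √2*(169*I*√26/256))) + 8764 = (-117 + (-2197/512 + 13/4 + 169*I*√13/128)) + 8764 = (-117 + (-533/512 + 169*I*√13/128)) + 8764 = (-60437/512 + 169*I*√13/128) + 8764 = 4426731/512 + 169*I*√13/128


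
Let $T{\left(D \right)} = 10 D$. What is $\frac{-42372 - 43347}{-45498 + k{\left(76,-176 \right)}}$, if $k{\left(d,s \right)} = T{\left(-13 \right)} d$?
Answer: $\frac{85719}{55378} \approx 1.5479$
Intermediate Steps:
$k{\left(d,s \right)} = - 130 d$ ($k{\left(d,s \right)} = 10 \left(-13\right) d = - 130 d$)
$\frac{-42372 - 43347}{-45498 + k{\left(76,-176 \right)}} = \frac{-42372 - 43347}{-45498 - 9880} = - \frac{85719}{-45498 - 9880} = - \frac{85719}{-55378} = \left(-85719\right) \left(- \frac{1}{55378}\right) = \frac{85719}{55378}$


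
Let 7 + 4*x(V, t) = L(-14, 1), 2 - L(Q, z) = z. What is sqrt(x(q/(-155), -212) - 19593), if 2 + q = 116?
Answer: I*sqrt(78378)/2 ≈ 139.98*I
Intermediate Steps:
q = 114 (q = -2 + 116 = 114)
L(Q, z) = 2 - z
x(V, t) = -3/2 (x(V, t) = -7/4 + (2 - 1*1)/4 = -7/4 + (2 - 1)/4 = -7/4 + (1/4)*1 = -7/4 + 1/4 = -3/2)
sqrt(x(q/(-155), -212) - 19593) = sqrt(-3/2 - 19593) = sqrt(-39189/2) = I*sqrt(78378)/2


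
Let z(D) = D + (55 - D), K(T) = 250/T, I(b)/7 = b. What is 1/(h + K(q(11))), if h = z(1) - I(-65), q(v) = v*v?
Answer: 121/61960 ≈ 0.0019529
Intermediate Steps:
I(b) = 7*b
q(v) = v**2
z(D) = 55
h = 510 (h = 55 - 7*(-65) = 55 - 1*(-455) = 55 + 455 = 510)
1/(h + K(q(11))) = 1/(510 + 250/(11**2)) = 1/(510 + 250/121) = 1/(61960/121) = 121/61960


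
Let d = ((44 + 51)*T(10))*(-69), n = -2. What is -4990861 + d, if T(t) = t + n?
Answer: -5043301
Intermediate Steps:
T(t) = -2 + t (T(t) = t - 2 = -2 + t)
d = -52440 (d = ((44 + 51)*(-2 + 10))*(-69) = (95*8)*(-69) = 760*(-69) = -52440)
-4990861 + d = -4990861 - 52440 = -5043301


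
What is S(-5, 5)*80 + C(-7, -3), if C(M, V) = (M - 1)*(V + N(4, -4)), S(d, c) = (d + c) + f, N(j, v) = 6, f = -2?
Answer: -184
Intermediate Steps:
S(d, c) = -2 + c + d (S(d, c) = (d + c) - 2 = (c + d) - 2 = -2 + c + d)
C(M, V) = (-1 + M)*(6 + V) (C(M, V) = (M - 1)*(V + 6) = (-1 + M)*(6 + V))
S(-5, 5)*80 + C(-7, -3) = (-2 + 5 - 5)*80 + (-6 - 1*(-3) + 6*(-7) - 7*(-3)) = -2*80 + (-6 + 3 - 42 + 21) = -160 - 24 = -184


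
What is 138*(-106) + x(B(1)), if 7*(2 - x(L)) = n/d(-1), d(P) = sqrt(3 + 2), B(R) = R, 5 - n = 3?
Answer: -14626 - 2*sqrt(5)/35 ≈ -14626.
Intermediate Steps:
n = 2 (n = 5 - 1*3 = 5 - 3 = 2)
d(P) = sqrt(5)
x(L) = 2 - 2*sqrt(5)/35 (x(L) = 2 - 2/(7*(sqrt(5))) = 2 - 2*sqrt(5)/5/7 = 2 - 2*sqrt(5)/35)
138*(-106) + x(B(1)) = 138*(-106) + (2 - 2*sqrt(5)/35) = -14628 + (2 - 2*sqrt(5)/35) = -14626 - 2*sqrt(5)/35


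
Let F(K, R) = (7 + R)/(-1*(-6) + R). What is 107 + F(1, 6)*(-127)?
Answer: -367/12 ≈ -30.583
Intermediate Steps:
F(K, R) = (7 + R)/(6 + R)
107 + F(1, 6)*(-127) = 107 + ((7 + 6)/(6 + 6))*(-127) = 107 + (13/12)*(-127) = 107 - 1651/12 = -367/12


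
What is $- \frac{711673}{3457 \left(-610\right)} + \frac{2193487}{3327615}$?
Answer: $\frac{1398746666177}{1403434936710} \approx 0.99666$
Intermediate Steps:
$- \frac{711673}{3457 \left(-610\right)} + \frac{2193487}{3327615} = - \frac{711673}{-2108770} + 2193487 \cdot \frac{1}{3327615} = \left(-711673\right) \left(- \frac{1}{2108770}\right) + \frac{2193487}{3327615} = \frac{711673}{2108770} + \frac{2193487}{3327615} = \frac{1398746666177}{1403434936710}$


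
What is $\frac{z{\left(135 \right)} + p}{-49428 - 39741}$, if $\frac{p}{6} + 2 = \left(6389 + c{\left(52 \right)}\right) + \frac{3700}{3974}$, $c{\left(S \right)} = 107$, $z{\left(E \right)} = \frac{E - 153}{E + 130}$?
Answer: $- \frac{6839864918}{15650794265} \approx -0.43703$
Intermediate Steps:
$z{\left(E \right)} = \frac{-153 + E}{130 + E}$
$p = \frac{77432568}{1987}$ ($p = -12 + 6 \left(\left(6389 + 107\right) + \frac{3700}{3974}\right) = -12 + 6 \left(6496 + 3700 \cdot \frac{1}{3974}\right) = -12 + 6 \left(6496 + \frac{1850}{1987}\right) = -12 + 6 \cdot \frac{12909402}{1987} = -12 + \frac{77456412}{1987} = \frac{77432568}{1987} \approx 38970.0$)
$\frac{z{\left(135 \right)} + p}{-49428 - 39741} = \frac{\frac{-153 + 135}{130 + 135} + \frac{77432568}{1987}}{-49428 - 39741} = \frac{\frac{1}{265} \left(-18\right) + \frac{77432568}{1987}}{-89169} = \left(\frac{1}{265} \left(-18\right) + \frac{77432568}{1987}\right) \left(- \frac{1}{89169}\right) = \left(- \frac{18}{265} + \frac{77432568}{1987}\right) \left(- \frac{1}{89169}\right) = \frac{20519594754}{526555} \left(- \frac{1}{89169}\right) = - \frac{6839864918}{15650794265}$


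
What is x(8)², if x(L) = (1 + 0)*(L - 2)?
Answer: 36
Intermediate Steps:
x(L) = -2 + L (x(L) = 1*(-2 + L) = -2 + L)
x(8)² = (-2 + 8)² = 6² = 36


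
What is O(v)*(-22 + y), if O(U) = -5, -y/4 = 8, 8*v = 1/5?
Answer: 270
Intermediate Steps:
v = 1/40 (v = (1/8)/5 = (1/8)*(1/5) = 1/40 ≈ 0.025000)
y = -32 (y = -4*8 = -32)
O(v)*(-22 + y) = -5*(-22 - 32) = -5*(-54) = 270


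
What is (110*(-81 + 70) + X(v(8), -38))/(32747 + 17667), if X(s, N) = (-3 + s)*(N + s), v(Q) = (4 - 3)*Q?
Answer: -680/25207 ≈ -0.026977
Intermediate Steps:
v(Q) = Q (v(Q) = 1*Q = Q)
(110*(-81 + 70) + X(v(8), -38))/(32747 + 17667) = (110*(-81 + 70) + (8² - 3*(-38) - 3*8 - 38*8))/(32747 + 17667) = (110*(-11) + (64 + 114 - 24 - 304))/50414 = (-1210 - 150)*(1/50414) = -1360*1/50414 = -680/25207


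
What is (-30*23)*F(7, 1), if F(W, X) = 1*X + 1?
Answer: -1380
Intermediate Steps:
F(W, X) = 1 + X (F(W, X) = X + 1 = 1 + X)
(-30*23)*F(7, 1) = (-30*23)*(1 + 1) = -690*2 = -1380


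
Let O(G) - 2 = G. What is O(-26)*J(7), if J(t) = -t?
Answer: 168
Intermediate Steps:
O(G) = 2 + G
O(-26)*J(7) = (2 - 26)*(-1*7) = -24*(-7) = 168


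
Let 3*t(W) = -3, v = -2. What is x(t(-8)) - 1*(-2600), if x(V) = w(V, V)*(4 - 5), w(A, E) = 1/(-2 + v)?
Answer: 10401/4 ≈ 2600.3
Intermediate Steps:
t(W) = -1 (t(W) = (1/3)*(-3) = -1)
w(A, E) = -1/4 (w(A, E) = 1/(-2 - 2) = 1/(-4) = -1/4)
x(V) = 1/4 (x(V) = -(4 - 5)/4 = -1/4*(-1) = 1/4)
x(t(-8)) - 1*(-2600) = 1/4 - 1*(-2600) = 1/4 + 2600 = 10401/4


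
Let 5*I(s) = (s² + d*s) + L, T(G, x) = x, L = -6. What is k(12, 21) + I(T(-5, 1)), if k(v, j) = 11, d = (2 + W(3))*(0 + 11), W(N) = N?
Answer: 21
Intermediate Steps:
d = 55 (d = (2 + 3)*(0 + 11) = 5*11 = 55)
I(s) = -6/5 + 11*s + s²/5 (I(s) = ((s² + 55*s) - 6)/5 = (-6 + s² + 55*s)/5 = -6/5 + 11*s + s²/5)
k(12, 21) + I(T(-5, 1)) = 11 + (-6/5 + 11*1 + (⅕)*1²) = 11 + (-6/5 + 11 + (⅕)*1) = 11 + (-6/5 + 11 + ⅕) = 11 + 10 = 21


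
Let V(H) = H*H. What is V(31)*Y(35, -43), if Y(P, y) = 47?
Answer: 45167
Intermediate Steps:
V(H) = H**2
V(31)*Y(35, -43) = 31**2*47 = 961*47 = 45167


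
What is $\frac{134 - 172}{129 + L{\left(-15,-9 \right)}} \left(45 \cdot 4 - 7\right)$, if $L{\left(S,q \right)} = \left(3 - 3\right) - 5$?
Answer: $- \frac{3287}{62} \approx -53.016$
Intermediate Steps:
$L{\left(S,q \right)} = -5$ ($L{\left(S,q \right)} = 0 - 5 = -5$)
$\frac{134 - 172}{129 + L{\left(-15,-9 \right)}} \left(45 \cdot 4 - 7\right) = \frac{134 - 172}{129 - 5} \left(45 \cdot 4 - 7\right) = - \frac{38}{124} \left(180 - 7\right) = \left(-38\right) \frac{1}{124} \cdot 173 = \left(- \frac{19}{62}\right) 173 = - \frac{3287}{62}$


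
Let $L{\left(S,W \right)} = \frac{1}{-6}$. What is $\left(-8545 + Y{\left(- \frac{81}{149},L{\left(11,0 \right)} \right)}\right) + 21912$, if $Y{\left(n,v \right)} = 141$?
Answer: $13508$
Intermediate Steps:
$L{\left(S,W \right)} = - \frac{1}{6}$
$\left(-8545 + Y{\left(- \frac{81}{149},L{\left(11,0 \right)} \right)}\right) + 21912 = \left(-8545 + 141\right) + 21912 = -8404 + 21912 = 13508$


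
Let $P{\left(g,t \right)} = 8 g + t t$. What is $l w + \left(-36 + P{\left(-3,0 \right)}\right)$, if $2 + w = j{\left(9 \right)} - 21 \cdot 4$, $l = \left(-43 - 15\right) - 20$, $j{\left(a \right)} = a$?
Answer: $5946$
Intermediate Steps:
$P{\left(g,t \right)} = t^{2} + 8 g$ ($P{\left(g,t \right)} = 8 g + t^{2} = t^{2} + 8 g$)
$l = -78$ ($l = -58 - 20 = -78$)
$w = -77$ ($w = -2 + \left(9 - 21 \cdot 4\right) = -2 + \left(9 - 84\right) = -2 - 75 = -77$)
$l w + \left(-36 + P{\left(-3,0 \right)}\right) = \left(-78\right) \left(-77\right) - \left(60 + 0\right) = 6006 + \left(-36 + \left(0 - 24\right)\right) = 6006 - 60 = 5946$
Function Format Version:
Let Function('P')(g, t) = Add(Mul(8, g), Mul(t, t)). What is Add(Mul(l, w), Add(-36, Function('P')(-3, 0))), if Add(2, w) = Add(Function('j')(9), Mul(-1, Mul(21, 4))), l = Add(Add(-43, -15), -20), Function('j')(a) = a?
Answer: 5946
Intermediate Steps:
Function('P')(g, t) = Add(Pow(t, 2), Mul(8, g)) (Function('P')(g, t) = Add(Mul(8, g), Pow(t, 2)) = Add(Pow(t, 2), Mul(8, g)))
l = -78 (l = Add(-58, -20) = -78)
w = -77 (w = Add(-2, Add(9, Mul(-1, Mul(21, 4)))) = Add(-2, Add(9, Mul(-1, 84))) = Add(-2, Add(9, -84)) = Add(-2, -75) = -77)
Add(Mul(l, w), Add(-36, Function('P')(-3, 0))) = Add(Mul(-78, -77), Add(-36, Add(Pow(0, 2), Mul(8, -3)))) = Add(6006, Add(-36, Add(0, -24))) = Add(6006, Add(-36, -24)) = Add(6006, -60) = 5946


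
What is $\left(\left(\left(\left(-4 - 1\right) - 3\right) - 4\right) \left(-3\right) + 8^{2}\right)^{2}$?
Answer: $10000$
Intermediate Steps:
$\left(\left(\left(\left(-4 - 1\right) - 3\right) - 4\right) \left(-3\right) + 8^{2}\right)^{2} = \left(\left(\left(-5 - 3\right) - 4\right) \left(-3\right) + 64\right)^{2} = \left(\left(-8 - 4\right) \left(-3\right) + 64\right)^{2} = \left(\left(-12\right) \left(-3\right) + 64\right)^{2} = \left(36 + 64\right)^{2} = 100^{2} = 10000$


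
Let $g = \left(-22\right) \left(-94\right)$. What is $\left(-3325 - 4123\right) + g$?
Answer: $-5380$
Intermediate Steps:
$g = 2068$
$\left(-3325 - 4123\right) + g = \left(-3325 - 4123\right) + 2068 = -7448 + 2068 = -5380$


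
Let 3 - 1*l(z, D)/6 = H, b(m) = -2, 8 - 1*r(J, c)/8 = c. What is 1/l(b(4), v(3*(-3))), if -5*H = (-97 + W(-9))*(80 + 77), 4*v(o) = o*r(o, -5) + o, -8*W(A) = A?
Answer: -20/360897 ≈ -5.5417e-5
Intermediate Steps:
r(J, c) = 64 - 8*c
W(A) = -A/8
v(o) = 105*o/4 (v(o) = (o*(64 - 8*(-5)) + o)/4 = (o*(64 + 40) + o)/4 = (o*104 + o)/4 = (104*o + o)/4 = (105*o)/4 = 105*o/4)
H = 120419/40 (H = -(-97 - 1/8*(-9))*(80 + 77)/5 = -(-97 + 9/8)*157/5 = -(-767)*157/40 = -1/5*(-120419/8) = 120419/40 ≈ 3010.5)
l(z, D) = -360897/20 (l(z, D) = 18 - 6*120419/40 = 18 - 361257/20 = -360897/20)
1/l(b(4), v(3*(-3))) = 1/(-360897/20) = -20/360897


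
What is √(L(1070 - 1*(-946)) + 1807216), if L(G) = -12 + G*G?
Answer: 2*√1467865 ≈ 2423.1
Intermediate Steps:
L(G) = -12 + G²
√(L(1070 - 1*(-946)) + 1807216) = √((-12 + (1070 - 1*(-946))²) + 1807216) = √((-12 + (1070 + 946)²) + 1807216) = √((-12 + 2016²) + 1807216) = √((-12 + 4064256) + 1807216) = √(4064244 + 1807216) = √5871460 = 2*√1467865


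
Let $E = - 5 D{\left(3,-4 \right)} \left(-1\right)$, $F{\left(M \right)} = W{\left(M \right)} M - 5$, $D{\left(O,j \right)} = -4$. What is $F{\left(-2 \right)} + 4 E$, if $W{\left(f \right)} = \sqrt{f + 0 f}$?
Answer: $-85 - 2 i \sqrt{2} \approx -85.0 - 2.8284 i$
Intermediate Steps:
$W{\left(f \right)} = \sqrt{f}$ ($W{\left(f \right)} = \sqrt{f + 0} = \sqrt{f}$)
$F{\left(M \right)} = -5 + M^{\frac{3}{2}}$ ($F{\left(M \right)} = \sqrt{M} M - 5 = M^{\frac{3}{2}} - 5 = -5 + M^{\frac{3}{2}}$)
$E = -20$ ($E = \left(-5\right) \left(-4\right) \left(-1\right) = 20 \left(-1\right) = -20$)
$F{\left(-2 \right)} + 4 E = \left(-5 + \left(-2\right)^{\frac{3}{2}}\right) + 4 \left(-20\right) = \left(-5 - 2 i \sqrt{2}\right) - 80 = -85 - 2 i \sqrt{2}$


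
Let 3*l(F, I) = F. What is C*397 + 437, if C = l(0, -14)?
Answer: 437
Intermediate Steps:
l(F, I) = F/3
C = 0 (C = (⅓)*0 = 0)
C*397 + 437 = 0*397 + 437 = 0 + 437 = 437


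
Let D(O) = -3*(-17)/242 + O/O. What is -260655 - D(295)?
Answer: -63078803/242 ≈ -2.6066e+5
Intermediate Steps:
D(O) = 293/242 (D(O) = 51*(1/242) + 1 = 51/242 + 1 = 293/242)
-260655 - D(295) = -260655 - 1*293/242 = -260655 - 293/242 = -63078803/242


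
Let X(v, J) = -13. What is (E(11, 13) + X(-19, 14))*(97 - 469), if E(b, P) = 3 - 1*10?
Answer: 7440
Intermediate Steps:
E(b, P) = -7 (E(b, P) = 3 - 10 = -7)
(E(11, 13) + X(-19, 14))*(97 - 469) = (-7 - 13)*(97 - 469) = -20*(-372) = 7440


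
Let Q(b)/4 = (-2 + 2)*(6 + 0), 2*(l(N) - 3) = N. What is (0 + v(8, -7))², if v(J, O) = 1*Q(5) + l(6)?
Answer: 36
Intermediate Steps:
l(N) = 3 + N/2
Q(b) = 0 (Q(b) = 4*((-2 + 2)*(6 + 0)) = 4*(0*6) = 4*0 = 0)
v(J, O) = 6 (v(J, O) = 1*0 + (3 + (½)*6) = 0 + (3 + 3) = 0 + 6 = 6)
(0 + v(8, -7))² = (0 + 6)² = 6² = 36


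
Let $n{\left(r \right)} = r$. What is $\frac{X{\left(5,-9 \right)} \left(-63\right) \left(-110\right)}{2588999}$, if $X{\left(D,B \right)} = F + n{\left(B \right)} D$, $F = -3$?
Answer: $- \frac{47520}{369857} \approx -0.12848$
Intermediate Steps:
$X{\left(D,B \right)} = -3 + B D$
$\frac{X{\left(5,-9 \right)} \left(-63\right) \left(-110\right)}{2588999} = \frac{\left(-3 - 45\right) \left(-63\right) \left(-110\right)}{2588999} = \left(-3 - 45\right) \left(-63\right) \left(-110\right) \frac{1}{2588999} = \left(-48\right) \left(-63\right) \left(-110\right) \frac{1}{2588999} = 3024 \left(-110\right) \frac{1}{2588999} = \left(-332640\right) \frac{1}{2588999} = - \frac{47520}{369857}$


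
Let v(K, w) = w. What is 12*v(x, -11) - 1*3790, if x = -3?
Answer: -3922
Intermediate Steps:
12*v(x, -11) - 1*3790 = 12*(-11) - 1*3790 = -132 - 3790 = -3922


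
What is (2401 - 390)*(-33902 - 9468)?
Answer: -87217070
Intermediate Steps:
(2401 - 390)*(-33902 - 9468) = 2011*(-43370) = -87217070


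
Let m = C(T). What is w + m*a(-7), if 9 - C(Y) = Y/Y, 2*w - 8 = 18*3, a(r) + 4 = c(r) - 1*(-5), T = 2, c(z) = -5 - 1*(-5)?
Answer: 39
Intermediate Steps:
c(z) = 0 (c(z) = -5 + 5 = 0)
a(r) = 1 (a(r) = -4 + (0 - 1*(-5)) = -4 + (0 + 5) = -4 + 5 = 1)
w = 31 (w = 4 + (18*3)/2 = 4 + (½)*54 = 4 + 27 = 31)
C(Y) = 8 (C(Y) = 9 - Y/Y = 9 - 1*1 = 9 - 1 = 8)
m = 8
w + m*a(-7) = 31 + 8*1 = 31 + 8 = 39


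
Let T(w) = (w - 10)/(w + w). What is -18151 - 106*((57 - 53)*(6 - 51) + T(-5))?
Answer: 770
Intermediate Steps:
T(w) = (-10 + w)/(2*w) (T(w) = (-10 + w)/((2*w)) = (-10 + w)*(1/(2*w)) = (-10 + w)/(2*w))
-18151 - 106*((57 - 53)*(6 - 51) + T(-5)) = -18151 - 106*((57 - 53)*(6 - 51) + (1/2)*(-10 - 5)/(-5)) = -18151 - 106*(4*(-45) + (1/2)*(-1/5)*(-15)) = -18151 - 106*(-180 + 3/2) = -18151 - 106*(-357/2) = -18151 + 18921 = 770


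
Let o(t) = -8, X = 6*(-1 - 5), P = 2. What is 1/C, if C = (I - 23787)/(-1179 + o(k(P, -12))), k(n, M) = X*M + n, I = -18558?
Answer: 1187/42345 ≈ 0.028032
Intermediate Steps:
X = -36 (X = 6*(-6) = -36)
k(n, M) = n - 36*M (k(n, M) = -36*M + n = n - 36*M)
C = 42345/1187 (C = (-18558 - 23787)/(-1179 - 8) = -42345/(-1187) = -42345*(-1/1187) = 42345/1187 ≈ 35.674)
1/C = 1/(42345/1187) = 1187/42345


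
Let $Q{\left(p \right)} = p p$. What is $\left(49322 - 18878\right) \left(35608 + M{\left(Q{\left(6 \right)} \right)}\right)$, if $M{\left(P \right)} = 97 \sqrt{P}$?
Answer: $1101768360$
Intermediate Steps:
$Q{\left(p \right)} = p^{2}$
$\left(49322 - 18878\right) \left(35608 + M{\left(Q{\left(6 \right)} \right)}\right) = \left(49322 - 18878\right) \left(35608 + 97 \sqrt{6^{2}}\right) = \left(49322 + \left(-19671 + 793\right)\right) \left(35608 + 97 \sqrt{36}\right) = \left(49322 - 18878\right) \left(35608 + 97 \cdot 6\right) = 30444 \left(35608 + 582\right) = 30444 \cdot 36190 = 1101768360$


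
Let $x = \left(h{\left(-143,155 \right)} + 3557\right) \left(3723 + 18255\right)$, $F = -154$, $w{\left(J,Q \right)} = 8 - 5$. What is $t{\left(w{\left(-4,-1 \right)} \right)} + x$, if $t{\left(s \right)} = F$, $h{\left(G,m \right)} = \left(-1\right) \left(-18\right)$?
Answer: $78571196$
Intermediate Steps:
$w{\left(J,Q \right)} = 3$
$h{\left(G,m \right)} = 18$
$x = 78571350$ ($x = \left(18 + 3557\right) \left(3723 + 18255\right) = 3575 \cdot 21978 = 78571350$)
$t{\left(s \right)} = -154$
$t{\left(w{\left(-4,-1 \right)} \right)} + x = -154 + 78571350 = 78571196$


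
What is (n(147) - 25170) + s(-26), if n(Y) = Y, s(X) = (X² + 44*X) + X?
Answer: -25517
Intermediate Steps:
s(X) = X² + 45*X
(n(147) - 25170) + s(-26) = (147 - 25170) - 26*(45 - 26) = -25023 - 26*19 = -25023 - 494 = -25517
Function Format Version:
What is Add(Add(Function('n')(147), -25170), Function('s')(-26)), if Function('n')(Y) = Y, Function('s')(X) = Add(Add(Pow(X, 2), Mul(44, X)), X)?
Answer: -25517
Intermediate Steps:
Function('s')(X) = Add(Pow(X, 2), Mul(45, X))
Add(Add(Function('n')(147), -25170), Function('s')(-26)) = Add(Add(147, -25170), Mul(-26, Add(45, -26))) = Add(-25023, Mul(-26, 19)) = Add(-25023, -494) = -25517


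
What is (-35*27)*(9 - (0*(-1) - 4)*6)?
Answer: -31185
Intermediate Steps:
(-35*27)*(9 - (0*(-1) - 4)*6) = -945*(9 - (0 - 4)*6) = -945*(9 - (-4)*6) = -945*(9 - 1*(-24)) = -945*(9 + 24) = -945*33 = -31185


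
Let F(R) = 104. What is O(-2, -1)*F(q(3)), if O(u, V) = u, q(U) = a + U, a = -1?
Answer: -208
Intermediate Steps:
q(U) = -1 + U
O(-2, -1)*F(q(3)) = -2*104 = -208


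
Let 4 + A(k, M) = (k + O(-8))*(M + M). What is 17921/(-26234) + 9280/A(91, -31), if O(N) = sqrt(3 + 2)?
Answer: -121591013771/52235330654 + 35960*sqrt(5)/1991131 ≈ -2.2874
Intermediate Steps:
O(N) = sqrt(5)
A(k, M) = -4 + 2*M*(k + sqrt(5)) (A(k, M) = -4 + (k + sqrt(5))*(M + M) = -4 + (k + sqrt(5))*(2*M) = -4 + 2*M*(k + sqrt(5)))
17921/(-26234) + 9280/A(91, -31) = 17921/(-26234) + 9280/(-4 + 2*(-31)*91 + 2*(-31)*sqrt(5)) = 17921*(-1/26234) + 9280/(-4 - 5642 - 62*sqrt(5)) = -17921/26234 + 9280/(-5646 - 62*sqrt(5))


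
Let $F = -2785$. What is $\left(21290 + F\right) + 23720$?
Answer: $42225$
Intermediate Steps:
$\left(21290 + F\right) + 23720 = \left(21290 - 2785\right) + 23720 = 18505 + 23720 = 42225$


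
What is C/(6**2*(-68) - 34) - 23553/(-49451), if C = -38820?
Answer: 989073183/61368691 ≈ 16.117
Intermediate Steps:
C/(6**2*(-68) - 34) - 23553/(-49451) = -38820/(6**2*(-68) - 34) - 23553/(-49451) = -38820/(36*(-68) - 34) - 23553*(-1/49451) = -38820/(-2448 - 34) + 23553/49451 = -38820/(-2482) + 23553/49451 = -38820*(-1/2482) + 23553/49451 = 19410/1241 + 23553/49451 = 989073183/61368691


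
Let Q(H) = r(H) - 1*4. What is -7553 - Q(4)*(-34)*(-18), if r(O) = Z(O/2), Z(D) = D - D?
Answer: -5105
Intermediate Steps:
Z(D) = 0
r(O) = 0
Q(H) = -4 (Q(H) = 0 - 1*4 = 0 - 4 = -4)
-7553 - Q(4)*(-34)*(-18) = -7553 - (-4*(-34))*(-18) = -7553 - 136*(-18) = -7553 - 1*(-2448) = -7553 + 2448 = -5105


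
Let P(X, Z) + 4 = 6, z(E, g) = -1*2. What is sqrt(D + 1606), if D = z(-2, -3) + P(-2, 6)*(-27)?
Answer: 5*sqrt(62) ≈ 39.370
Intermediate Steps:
z(E, g) = -2
P(X, Z) = 2 (P(X, Z) = -4 + 6 = 2)
D = -56 (D = -2 + 2*(-27) = -2 - 54 = -56)
sqrt(D + 1606) = sqrt(-56 + 1606) = sqrt(1550) = 5*sqrt(62)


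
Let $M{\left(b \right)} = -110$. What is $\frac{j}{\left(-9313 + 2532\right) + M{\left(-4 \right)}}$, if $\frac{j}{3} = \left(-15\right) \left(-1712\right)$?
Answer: $- \frac{25680}{2297} \approx -11.18$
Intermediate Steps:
$j = 77040$ ($j = 3 \left(\left(-15\right) \left(-1712\right)\right) = 3 \cdot 25680 = 77040$)
$\frac{j}{\left(-9313 + 2532\right) + M{\left(-4 \right)}} = \frac{77040}{\left(-9313 + 2532\right) - 110} = \frac{77040}{-6781 - 110} = \frac{77040}{-6891} = 77040 \left(- \frac{1}{6891}\right) = - \frac{25680}{2297}$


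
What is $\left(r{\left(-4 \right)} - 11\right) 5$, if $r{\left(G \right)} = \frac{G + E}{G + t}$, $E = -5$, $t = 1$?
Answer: $-40$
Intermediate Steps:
$r{\left(G \right)} = \frac{-5 + G}{1 + G}$ ($r{\left(G \right)} = \frac{G - 5}{G + 1} = \frac{-5 + G}{1 + G}$)
$\left(r{\left(-4 \right)} - 11\right) 5 = \left(\frac{-5 - 4}{1 - 4} - 11\right) 5 = \left(\frac{1}{-3} \left(-9\right) - 11\right) 5 = \left(\left(- \frac{1}{3}\right) \left(-9\right) - 11\right) 5 = \left(3 - 11\right) 5 = \left(-8\right) 5 = -40$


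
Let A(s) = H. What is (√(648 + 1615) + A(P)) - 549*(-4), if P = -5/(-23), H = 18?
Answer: 2214 + √2263 ≈ 2261.6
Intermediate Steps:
P = 5/23 (P = -5*(-1/23) = 5/23 ≈ 0.21739)
A(s) = 18
(√(648 + 1615) + A(P)) - 549*(-4) = (√(648 + 1615) + 18) - 549*(-4) = (√2263 + 18) + 2196 = (18 + √2263) + 2196 = 2214 + √2263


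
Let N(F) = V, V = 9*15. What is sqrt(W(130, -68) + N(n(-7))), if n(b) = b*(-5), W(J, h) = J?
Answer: sqrt(265) ≈ 16.279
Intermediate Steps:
n(b) = -5*b
V = 135
N(F) = 135
sqrt(W(130, -68) + N(n(-7))) = sqrt(130 + 135) = sqrt(265)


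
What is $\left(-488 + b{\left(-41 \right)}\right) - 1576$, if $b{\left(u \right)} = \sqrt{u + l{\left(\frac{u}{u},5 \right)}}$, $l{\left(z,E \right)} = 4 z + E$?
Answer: $-2064 + 4 i \sqrt{2} \approx -2064.0 + 5.6569 i$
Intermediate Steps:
$l{\left(z,E \right)} = E + 4 z$
$b{\left(u \right)} = \sqrt{9 + u}$ ($b{\left(u \right)} = \sqrt{u + \left(5 + 4 \frac{u}{u}\right)} = \sqrt{u + \left(5 + 4 \cdot 1\right)} = \sqrt{u + \left(5 + 4\right)} = \sqrt{u + 9} = \sqrt{9 + u}$)
$\left(-488 + b{\left(-41 \right)}\right) - 1576 = \left(-488 + \sqrt{9 - 41}\right) - 1576 = \left(-488 + \sqrt{-32}\right) - 1576 = \left(-488 + 4 i \sqrt{2}\right) - 1576 = -2064 + 4 i \sqrt{2}$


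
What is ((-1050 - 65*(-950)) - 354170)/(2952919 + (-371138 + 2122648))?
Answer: -293470/4704429 ≈ -0.062382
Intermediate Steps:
((-1050 - 65*(-950)) - 354170)/(2952919 + (-371138 + 2122648)) = ((-1050 + 61750) - 354170)/(2952919 + 1751510) = (60700 - 354170)/4704429 = -293470*1/4704429 = -293470/4704429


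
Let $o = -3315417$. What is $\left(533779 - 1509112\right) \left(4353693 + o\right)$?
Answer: $-1012664845908$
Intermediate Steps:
$\left(533779 - 1509112\right) \left(4353693 + o\right) = \left(533779 - 1509112\right) \left(4353693 - 3315417\right) = \left(-975333\right) 1038276 = -1012664845908$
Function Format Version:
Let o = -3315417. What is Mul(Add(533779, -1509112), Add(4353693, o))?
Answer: -1012664845908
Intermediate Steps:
Mul(Add(533779, -1509112), Add(4353693, o)) = Mul(Add(533779, -1509112), Add(4353693, -3315417)) = Mul(-975333, 1038276) = -1012664845908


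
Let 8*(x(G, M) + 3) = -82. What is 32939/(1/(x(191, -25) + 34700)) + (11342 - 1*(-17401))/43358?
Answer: 99077093417493/86716 ≈ 1.1425e+9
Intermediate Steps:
x(G, M) = -53/4 (x(G, M) = -3 + (⅛)*(-82) = -3 - 41/4 = -53/4)
32939/(1/(x(191, -25) + 34700)) + (11342 - 1*(-17401))/43358 = 32939/(1/(-53/4 + 34700)) + (11342 - 1*(-17401))/43358 = 32939/(1/(138747/4)) + (11342 + 17401)*(1/43358) = 32939/(4/138747) + 28743*(1/43358) = 32939*(138747/4) + 28743/43358 = 4570187433/4 + 28743/43358 = 99077093417493/86716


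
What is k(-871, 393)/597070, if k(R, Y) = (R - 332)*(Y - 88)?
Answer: -73383/119414 ≈ -0.61453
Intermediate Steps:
k(R, Y) = (-332 + R)*(-88 + Y)
k(-871, 393)/597070 = (29216 - 332*393 - 88*(-871) - 871*393)/597070 = (29216 - 130476 + 76648 - 342303)*(1/597070) = -366915*1/597070 = -73383/119414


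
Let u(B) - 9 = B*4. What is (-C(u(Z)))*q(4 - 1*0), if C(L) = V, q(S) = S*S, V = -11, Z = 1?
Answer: 176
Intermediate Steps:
u(B) = 9 + 4*B (u(B) = 9 + B*4 = 9 + 4*B)
q(S) = S²
C(L) = -11
(-C(u(Z)))*q(4 - 1*0) = (-1*(-11))*(4 - 1*0)² = 11*(4 + 0)² = 11*4² = 11*16 = 176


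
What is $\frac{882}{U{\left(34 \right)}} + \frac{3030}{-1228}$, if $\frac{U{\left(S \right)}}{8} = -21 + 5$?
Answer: $- \frac{183867}{19648} \approx -9.358$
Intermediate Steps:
$U{\left(S \right)} = -128$ ($U{\left(S \right)} = 8 \left(-21 + 5\right) = 8 \left(-16\right) = -128$)
$\frac{882}{U{\left(34 \right)}} + \frac{3030}{-1228} = \frac{882}{-128} + \frac{3030}{-1228} = 882 \left(- \frac{1}{128}\right) + 3030 \left(- \frac{1}{1228}\right) = - \frac{441}{64} - \frac{1515}{614} = - \frac{183867}{19648}$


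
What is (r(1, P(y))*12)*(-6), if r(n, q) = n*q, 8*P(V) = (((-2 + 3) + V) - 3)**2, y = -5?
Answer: -441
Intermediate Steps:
P(V) = (-2 + V)**2/8 (P(V) = (((-2 + 3) + V) - 3)**2/8 = ((1 + V) - 3)**2/8 = (-2 + V)**2/8)
(r(1, P(y))*12)*(-6) = ((1*((-2 - 5)**2/8))*12)*(-6) = ((1*((1/8)*(-7)**2))*12)*(-6) = ((1*((1/8)*49))*12)*(-6) = ((1*(49/8))*12)*(-6) = ((49/8)*12)*(-6) = (147/2)*(-6) = -441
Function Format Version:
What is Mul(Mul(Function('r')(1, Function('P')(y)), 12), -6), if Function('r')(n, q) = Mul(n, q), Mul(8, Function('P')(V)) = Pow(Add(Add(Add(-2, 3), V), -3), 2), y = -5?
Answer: -441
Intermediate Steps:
Function('P')(V) = Mul(Rational(1, 8), Pow(Add(-2, V), 2)) (Function('P')(V) = Mul(Rational(1, 8), Pow(Add(Add(Add(-2, 3), V), -3), 2)) = Mul(Rational(1, 8), Pow(Add(Add(1, V), -3), 2)) = Mul(Rational(1, 8), Pow(Add(-2, V), 2)))
Mul(Mul(Function('r')(1, Function('P')(y)), 12), -6) = Mul(Mul(Mul(1, Mul(Rational(1, 8), Pow(Add(-2, -5), 2))), 12), -6) = Mul(Mul(Mul(1, Mul(Rational(1, 8), Pow(-7, 2))), 12), -6) = Mul(Mul(Mul(1, Mul(Rational(1, 8), 49)), 12), -6) = Mul(Mul(Mul(1, Rational(49, 8)), 12), -6) = Mul(Mul(Rational(49, 8), 12), -6) = Mul(Rational(147, 2), -6) = -441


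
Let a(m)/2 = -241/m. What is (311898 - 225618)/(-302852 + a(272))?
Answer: -3911360/13729371 ≈ -0.28489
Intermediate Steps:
a(m) = -482/m (a(m) = 2*(-241/m) = -482/m)
(311898 - 225618)/(-302852 + a(272)) = (311898 - 225618)/(-302852 - 482/272) = 86280/(-302852 - 482*1/272) = 86280/(-302852 - 241/136) = 86280/(-41188113/136) = 86280*(-136/41188113) = -3911360/13729371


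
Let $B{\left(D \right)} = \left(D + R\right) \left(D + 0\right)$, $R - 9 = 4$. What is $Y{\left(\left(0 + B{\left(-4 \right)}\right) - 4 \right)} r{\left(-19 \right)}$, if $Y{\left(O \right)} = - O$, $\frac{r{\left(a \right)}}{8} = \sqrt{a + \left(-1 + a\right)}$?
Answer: $320 i \sqrt{39} \approx 1998.4 i$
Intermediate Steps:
$R = 13$ ($R = 9 + 4 = 13$)
$B{\left(D \right)} = D \left(13 + D\right)$ ($B{\left(D \right)} = \left(D + 13\right) \left(D + 0\right) = \left(13 + D\right) D = D \left(13 + D\right)$)
$r{\left(a \right)} = 8 \sqrt{-1 + 2 a}$ ($r{\left(a \right)} = 8 \sqrt{a + \left(-1 + a\right)} = 8 \sqrt{-1 + 2 a}$)
$Y{\left(\left(0 + B{\left(-4 \right)}\right) - 4 \right)} r{\left(-19 \right)} = - (\left(0 - 4 \left(13 - 4\right)\right) - 4) 8 \sqrt{-1 + 2 \left(-19\right)} = - (\left(0 - 36\right) - 4) 8 \sqrt{-1 - 38} = - (\left(0 - 36\right) - 4) 8 \sqrt{-39} = - (-36 - 4) 8 i \sqrt{39} = \left(-1\right) \left(-40\right) 8 i \sqrt{39} = 40 \cdot 8 i \sqrt{39} = 320 i \sqrt{39}$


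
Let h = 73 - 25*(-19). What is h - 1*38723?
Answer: -38175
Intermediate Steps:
h = 548 (h = 73 + 475 = 548)
h - 1*38723 = 548 - 1*38723 = 548 - 38723 = -38175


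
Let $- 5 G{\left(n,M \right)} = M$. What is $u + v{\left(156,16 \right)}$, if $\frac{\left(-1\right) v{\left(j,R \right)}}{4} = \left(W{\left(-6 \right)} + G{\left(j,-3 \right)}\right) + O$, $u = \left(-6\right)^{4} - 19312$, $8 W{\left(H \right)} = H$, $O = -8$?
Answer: $- \frac{89917}{5} \approx -17983.0$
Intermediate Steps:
$W{\left(H \right)} = \frac{H}{8}$
$G{\left(n,M \right)} = - \frac{M}{5}$
$u = -18016$ ($u = 1296 - 19312 = -18016$)
$v{\left(j,R \right)} = \frac{163}{5}$ ($v{\left(j,R \right)} = - 4 \left(\left(\frac{1}{8} \left(-6\right) - - \frac{3}{5}\right) - 8\right) = - 4 \left(\left(- \frac{3}{4} + \frac{3}{5}\right) - 8\right) = - 4 \left(- \frac{3}{20} - 8\right) = \left(-4\right) \left(- \frac{163}{20}\right) = \frac{163}{5}$)
$u + v{\left(156,16 \right)} = -18016 + \frac{163}{5} = - \frac{89917}{5}$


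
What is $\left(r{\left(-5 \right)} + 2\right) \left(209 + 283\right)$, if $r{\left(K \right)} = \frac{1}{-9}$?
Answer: $\frac{2788}{3} \approx 929.33$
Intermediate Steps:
$r{\left(K \right)} = - \frac{1}{9}$
$\left(r{\left(-5 \right)} + 2\right) \left(209 + 283\right) = \left(- \frac{1}{9} + 2\right) \left(209 + 283\right) = \frac{17}{9} \cdot 492 = \frac{2788}{3}$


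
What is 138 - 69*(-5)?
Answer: 483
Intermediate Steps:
138 - 69*(-5) = 138 - 23*(-15) = 138 + 345 = 483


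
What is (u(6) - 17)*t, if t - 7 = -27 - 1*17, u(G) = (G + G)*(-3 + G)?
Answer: -703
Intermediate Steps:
u(G) = 2*G*(-3 + G) (u(G) = (2*G)*(-3 + G) = 2*G*(-3 + G))
t = -37 (t = 7 + (-27 - 1*17) = 7 + (-27 - 17) = 7 - 44 = -37)
(u(6) - 17)*t = (2*6*(-3 + 6) - 17)*(-37) = (2*6*3 - 17)*(-37) = (36 - 17)*(-37) = 19*(-37) = -703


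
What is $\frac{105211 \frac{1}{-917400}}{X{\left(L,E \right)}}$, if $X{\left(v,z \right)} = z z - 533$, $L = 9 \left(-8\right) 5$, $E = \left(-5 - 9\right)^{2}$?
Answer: $- \frac{105211}{34753864200} \approx -3.0273 \cdot 10^{-6}$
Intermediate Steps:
$E = 196$ ($E = \left(-14\right)^{2} = 196$)
$L = -360$ ($L = \left(-72\right) 5 = -360$)
$X{\left(v,z \right)} = -533 + z^{2}$ ($X{\left(v,z \right)} = z^{2} - 533 = -533 + z^{2}$)
$\frac{105211 \frac{1}{-917400}}{X{\left(L,E \right)}} = \frac{105211 \frac{1}{-917400}}{-533 + 196^{2}} = \frac{105211 \left(- \frac{1}{917400}\right)}{-533 + 38416} = - \frac{105211}{917400 \cdot 37883} = \left(- \frac{105211}{917400}\right) \frac{1}{37883} = - \frac{105211}{34753864200}$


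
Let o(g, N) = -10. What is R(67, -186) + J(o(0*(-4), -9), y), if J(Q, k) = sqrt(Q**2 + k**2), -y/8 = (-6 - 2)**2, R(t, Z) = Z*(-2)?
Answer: 372 + 2*sqrt(65561) ≈ 884.10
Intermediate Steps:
R(t, Z) = -2*Z
y = -512 (y = -8*(-6 - 2)**2 = -8*(-8)**2 = -8*64 = -512)
R(67, -186) + J(o(0*(-4), -9), y) = -2*(-186) + sqrt((-10)**2 + (-512)**2) = 372 + sqrt(100 + 262144) = 372 + sqrt(262244) = 372 + 2*sqrt(65561)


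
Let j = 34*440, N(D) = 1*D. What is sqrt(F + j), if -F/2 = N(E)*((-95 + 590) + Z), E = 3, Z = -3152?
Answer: sqrt(30902) ≈ 175.79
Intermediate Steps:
N(D) = D
F = 15942 (F = -6*((-95 + 590) - 3152) = -6*(495 - 3152) = -6*(-2657) = -2*(-7971) = 15942)
j = 14960
sqrt(F + j) = sqrt(15942 + 14960) = sqrt(30902)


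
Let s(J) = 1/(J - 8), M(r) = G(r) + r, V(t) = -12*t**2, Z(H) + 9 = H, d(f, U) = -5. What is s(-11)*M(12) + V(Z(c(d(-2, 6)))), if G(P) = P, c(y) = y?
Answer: -44712/19 ≈ -2353.3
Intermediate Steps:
Z(H) = -9 + H
M(r) = 2*r (M(r) = r + r = 2*r)
s(J) = 1/(-8 + J)
s(-11)*M(12) + V(Z(c(d(-2, 6)))) = (2*12)/(-8 - 11) - 12*(-9 - 5)**2 = 24/(-19) - 12*(-14)**2 = -1/19*24 - 12*196 = -24/19 - 2352 = -44712/19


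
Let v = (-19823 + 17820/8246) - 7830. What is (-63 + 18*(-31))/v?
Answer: 2560383/114004409 ≈ 0.022459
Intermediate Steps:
v = -114004409/4123 (v = (-19823 + 17820*(1/8246)) - 7830 = (-19823 + 8910/4123) - 7830 = -81721319/4123 - 7830 = -114004409/4123 ≈ -27651.)
(-63 + 18*(-31))/v = (-63 + 18*(-31))/(-114004409/4123) = (-63 - 558)*(-4123/114004409) = -621*(-4123/114004409) = 2560383/114004409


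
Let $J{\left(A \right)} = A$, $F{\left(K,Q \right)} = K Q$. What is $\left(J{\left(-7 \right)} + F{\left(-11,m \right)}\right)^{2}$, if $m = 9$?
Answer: $11236$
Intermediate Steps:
$\left(J{\left(-7 \right)} + F{\left(-11,m \right)}\right)^{2} = \left(-7 - 99\right)^{2} = \left(-106\right)^{2} = 11236$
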